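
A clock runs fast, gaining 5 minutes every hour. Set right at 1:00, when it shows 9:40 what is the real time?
For every 60 true minutes, the faulty clock advances 65 minutes, so 1 faulty-clock minute corresponds to 60/65 true minutes.
From 1:00 to 9:40 on the faulty dial is 520 minutes.
True elapsed: 520 x 60/65 = 480 minutes = 8 hours.
True time: 1:00 + 8 hours = 9:00.

Final answer: 9:00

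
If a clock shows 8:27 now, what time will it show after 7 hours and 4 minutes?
Starting time: 8:27
Adding 4 minutes to 27 minutes: 27 + 4 = 31 minutes
Adding 7 hours: 8 + 7 = 15 - 12 = 3
Final time: 3:31

Final answer: 3:31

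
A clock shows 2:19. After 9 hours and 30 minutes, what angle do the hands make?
First find the time 9 hours and 30 minutes after 2:19.
Total minutes: 2 x 60 + 19 + 9 x 60 + 30 = 709.
709 mod 720 = 709 minutes = 11:49.
Now compute the angle at 11:49:
Hour hand: 11 x 30 + 49 x 0.5 = 354.5 degrees
Minute hand: 49 x 6 = 294 degrees
Difference: |354.5 - 294| = 60.5 degrees
The angle is 60.5 degrees

Final answer: 60.5 degrees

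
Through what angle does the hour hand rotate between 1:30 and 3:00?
The hour hand moves 0.5 degrees per minute.
Time elapsed: 3:00 - 1:30 = 90 minutes
Angular displacement: 90 x 0.5 = 45 degrees

Final answer: 45 degrees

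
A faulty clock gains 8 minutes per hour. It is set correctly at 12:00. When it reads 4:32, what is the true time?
For every 60 true minutes, the faulty clock advances 68 minutes, so 1 faulty-clock minute corresponds to 60/68 true minutes.
From 12:00 to 4:32 on the faulty dial is 272 minutes.
True elapsed: 272 x 60/68 = 240 minutes = 4 hours.
True time: 12:00 + 4 hours = 4:00.

Final answer: 4:00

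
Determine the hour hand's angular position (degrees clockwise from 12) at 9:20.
The hour hand moves 30 degrees per hour and 0.5 degrees per minute.
At 9:20: (9) x 30 + 20 x 0.5 = 270 + 10 = 280 degrees

Final answer: 280 degrees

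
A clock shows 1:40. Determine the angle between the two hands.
Hour hand position: 1 x 30 + 40 x 0.5 = 50 degrees
Minute hand position: 40 x 6 = 240 degrees
Difference: |50 - 240| = 190 degrees
Since 190 > 180, the smaller angle is 360 - 190 = 170 degrees

Final answer: 170 degrees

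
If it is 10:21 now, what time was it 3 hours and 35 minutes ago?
Starting time: 10:21 = 621 total minutes past 12:00
Subtracting: 3 hours and 35 minutes = 215 minutes
621 - 215 = 406 minutes
= 6 hours and 46 minutes past 12:00 = 6:46

Final answer: 6:46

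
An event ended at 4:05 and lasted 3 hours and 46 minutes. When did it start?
Starting time: 4:05 = 245 total minutes past 12:00
Subtracting: 3 hours and 46 minutes = 226 minutes
245 - 226 = 19 minutes
= 19 minutes past 12:00 = 12:19

Final answer: 12:19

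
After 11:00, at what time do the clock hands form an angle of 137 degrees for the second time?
At t minutes past 11:00, the hour hand is at 30 x 11 + 0.5t degrees and the minute hand is at 6t degrees.
The smaller angle between them is 137 degrees when |30H - 5.5t| = 137 or |30H - 5.5t| = 223.
With H = 11, solve 30 x 11 - 5.5t = +/- target for each target:
  t = (30 x 11 - 137) / 5.5 = 35.09
  t = (30 x 11 + 137) / 5.5 = 84.91 (outside (0, 60))
  t = (30 x 11 - 223) / 5.5 = 19.45
  t = (30 x 11 + 223) / 5.5 = 100.55 (outside (0, 60))
Valid solutions in (0, 60): {19.45, 35.09} minutes.
The second occurrence is t = 35.09 minutes.
The hands form a 137-degree angle at 35.09 minutes past 11:00.

Final answer: 35.09 minutes past 11:00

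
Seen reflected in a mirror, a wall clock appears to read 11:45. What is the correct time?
Reflection across the vertical (12-6) axis maps a hand at angle A degrees to (360 - A) degrees, which sends a reading of T minutes past 12:00 to (720 - T) minutes past 12:00.
Mirror reads 11:45 = 705 minutes past 12:00.
Actual time: (720 - 705) mod 720 = 15 minutes = 12:15.

Final answer: 12:15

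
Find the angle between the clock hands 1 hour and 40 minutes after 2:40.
First find the time 1 hour and 40 minutes after 2:40.
Total minutes: 2 x 60 + 40 + 1 x 60 + 40 = 260.
260 mod 720 = 260 minutes = 4:20.
Now compute the angle at 4:20:
Hour hand: 4 x 30 + 20 x 0.5 = 130 degrees
Minute hand: 20 x 6 = 120 degrees
Difference: |130 - 120| = 10 degrees
The angle is 10 degrees

Final answer: 10 degrees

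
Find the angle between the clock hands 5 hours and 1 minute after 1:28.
First find the time 5 hours and 1 minute after 1:28.
Total minutes: 1 x 60 + 28 + 5 x 60 + 1 = 389.
389 mod 720 = 389 minutes = 6:29.
Now compute the angle at 6:29:
Hour hand: 6 x 30 + 29 x 0.5 = 194.5 degrees
Minute hand: 29 x 6 = 174 degrees
Difference: |194.5 - 174| = 20.5 degrees
The angle is 20.5 degrees

Final answer: 20.5 degrees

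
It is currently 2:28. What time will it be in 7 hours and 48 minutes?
Starting time: 2:28
Adding 48 minutes to 28 minutes: 28 + 48 = 76 minutes = 1 hour and 16 minutes
Adding 7 hours: 2 + 7 + 1 (carry) = 10
Final time: 10:16

Final answer: 10:16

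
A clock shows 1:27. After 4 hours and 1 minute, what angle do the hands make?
First find the time 4 hours and 1 minute after 1:27.
Total minutes: 1 x 60 + 27 + 4 x 60 + 1 = 328.
328 mod 720 = 328 minutes = 5:28.
Now compute the angle at 5:28:
Hour hand: 5 x 30 + 28 x 0.5 = 164 degrees
Minute hand: 28 x 6 = 168 degrees
Difference: |164 - 168| = 4 degrees
The angle is 4 degrees

Final answer: 4 degrees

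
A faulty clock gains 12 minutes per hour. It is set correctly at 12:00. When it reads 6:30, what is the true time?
For every 60 true minutes, the faulty clock advances 72 minutes, so 1 faulty-clock minute corresponds to 60/72 true minutes.
From 12:00 to 6:30 on the faulty dial is 390 minutes.
True elapsed: 390 x 60/72 = 325 minutes = 5 hours and 25 minutes.
True time: 12:00 + 5 hours and 25 minutes = 5:25.

Final answer: 5:25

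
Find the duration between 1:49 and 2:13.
From 1:49 to 2:13:
(2 x 60 + 13) - (1 x 60 + 49) = 133 - 109 = 24 minutes
= 24 minutes

Final answer: 24 minutes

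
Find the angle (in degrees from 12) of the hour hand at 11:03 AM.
The hour hand moves 30 degrees per hour and 0.5 degrees per minute.
At 11:03: (11) x 30 + 3 x 0.5 = 330 + 1.5 = 331.5 degrees

Final answer: 331.5 degrees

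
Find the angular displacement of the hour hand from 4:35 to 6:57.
The hour hand moves 0.5 degrees per minute.
Time elapsed: 6:57 - 4:35 = 142 minutes
Angular displacement: 142 x 0.5 = 71 degrees

Final answer: 71 degrees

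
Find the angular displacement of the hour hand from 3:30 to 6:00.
The hour hand moves 0.5 degrees per minute.
Time elapsed: 6:00 - 3:30 = 150 minutes
Angular displacement: 150 x 0.5 = 75 degrees

Final answer: 75 degrees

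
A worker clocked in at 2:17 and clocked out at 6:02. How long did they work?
From 2:17 to 6:02:
(6 x 60 + 2) - (2 x 60 + 17) = 362 - 137 = 225 minutes
= 3 hours and 45 minutes

Final answer: 3 hours and 45 minutes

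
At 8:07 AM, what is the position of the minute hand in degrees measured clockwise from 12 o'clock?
The minute hand moves 6 degrees per minute.
At 8:07: 7 x 6 = 42 degrees

Final answer: 42 degrees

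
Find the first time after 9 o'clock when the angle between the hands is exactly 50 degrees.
At t minutes past 9:00, the hour hand is at 30 x 9 + 0.5t degrees and the minute hand is at 6t degrees.
The smaller angle between them is 50 degrees when |30H - 5.5t| = 50 or |30H - 5.5t| = 310.
With H = 9, solve 30 x 9 - 5.5t = +/- target for each target:
  t = (30 x 9 - 50) / 5.5 = 40
  t = (30 x 9 + 50) / 5.5 = 58.18
  t = (30 x 9 - 310) / 5.5 = -7.27 (outside (0, 60))
  t = (30 x 9 + 310) / 5.5 = 105.45 (outside (0, 60))
Valid solutions in (0, 60): {40, 58.18} minutes.
The first occurrence is t = 40 minutes.
The hands form a 50-degree angle at 40 minutes past 9:00.

Final answer: 40 minutes past 9:00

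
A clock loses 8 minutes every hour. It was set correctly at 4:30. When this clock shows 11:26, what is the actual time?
For every 60 true minutes, the faulty clock advances 52 minutes, so 1 faulty-clock minute corresponds to 60/52 true minutes.
From 4:30 to 11:26 on the faulty dial is 416 minutes.
True elapsed: 416 x 60/52 = 480 minutes = 8 hours.
True time: 4:30 + 8 hours = 12:30.

Final answer: 12:30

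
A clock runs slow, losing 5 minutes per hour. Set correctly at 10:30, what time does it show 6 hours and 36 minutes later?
For every 60 true minutes, the faulty clock advances 60 - 5 = 55 minutes.
True elapsed: 6 hours and 36 minutes = 396 minutes.
Faulty clock advances: 396 x 55/60 = 363 minutes (drift: 33 minutes behind).
Shown time: 10:30 + 363 minutes = 4:33.

Final answer: 4:33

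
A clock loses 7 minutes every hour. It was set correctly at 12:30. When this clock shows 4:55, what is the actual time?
For every 60 true minutes, the faulty clock advances 53 minutes, so 1 faulty-clock minute corresponds to 60/53 true minutes.
From 12:30 to 4:55 on the faulty dial is 265 minutes.
True elapsed: 265 x 60/53 = 300 minutes = 5 hours.
True time: 12:30 + 5 hours = 5:30.

Final answer: 5:30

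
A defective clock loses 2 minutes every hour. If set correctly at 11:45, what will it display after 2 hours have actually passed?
For every 60 true minutes, the faulty clock advances 60 - 2 = 58 minutes.
True elapsed: 2 hours = 120 minutes.
Faulty clock advances: 120 x 58/60 = 116 minutes (drift: 4 minutes behind).
Shown time: 11:45 + 116 minutes = 1:41.

Final answer: 1:41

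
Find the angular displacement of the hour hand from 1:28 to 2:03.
The hour hand moves 0.5 degrees per minute.
Time elapsed: 2:03 - 1:28 = 35 minutes
Angular displacement: 35 x 0.5 = 17.5 degrees

Final answer: 17.5 degrees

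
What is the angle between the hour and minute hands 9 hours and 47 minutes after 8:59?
First find the time 9 hours and 47 minutes after 8:59.
Total minutes: 8 x 60 + 59 + 9 x 60 + 47 = 1126.
1126 mod 720 = 406 minutes = 6:46.
Now compute the angle at 6:46:
Hour hand: 6 x 30 + 46 x 0.5 = 203 degrees
Minute hand: 46 x 6 = 276 degrees
Difference: |203 - 276| = 73 degrees
The angle is 73 degrees

Final answer: 73 degrees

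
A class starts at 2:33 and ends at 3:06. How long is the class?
From 2:33 to 3:06:
(3 x 60 + 6) - (2 x 60 + 33) = 186 - 153 = 33 minutes
= 33 minutes

Final answer: 33 minutes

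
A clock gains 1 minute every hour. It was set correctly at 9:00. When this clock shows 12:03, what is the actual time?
For every 60 true minutes, the faulty clock advances 61 minutes, so 1 faulty-clock minute corresponds to 60/61 true minutes.
From 9:00 to 12:03 on the faulty dial is 183 minutes.
True elapsed: 183 x 60/61 = 180 minutes = 3 hours.
True time: 9:00 + 3 hours = 12:00.

Final answer: 12:00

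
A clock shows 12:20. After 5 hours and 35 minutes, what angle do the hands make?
First find the time 5 hours and 35 minutes after 12:20.
Total minutes: 12 x 60 + 20 + 5 x 60 + 35 = 1075.
1075 mod 720 = 355 minutes = 5:55.
Now compute the angle at 5:55:
Hour hand: 5 x 30 + 55 x 0.5 = 177.5 degrees
Minute hand: 55 x 6 = 330 degrees
Difference: |177.5 - 330| = 152.5 degrees
The angle is 152.5 degrees

Final answer: 152.5 degrees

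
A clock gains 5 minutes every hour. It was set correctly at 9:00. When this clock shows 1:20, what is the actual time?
For every 60 true minutes, the faulty clock advances 65 minutes, so 1 faulty-clock minute corresponds to 60/65 true minutes.
From 9:00 to 1:20 on the faulty dial is 260 minutes.
True elapsed: 260 x 60/65 = 240 minutes = 4 hours.
True time: 9:00 + 4 hours = 1:00.

Final answer: 1:00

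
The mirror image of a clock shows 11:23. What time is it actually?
Reflection across the vertical (12-6) axis maps a hand at angle A degrees to (360 - A) degrees, which sends a reading of T minutes past 12:00 to (720 - T) minutes past 12:00.
Mirror reads 11:23 = 683 minutes past 12:00.
Actual time: (720 - 683) mod 720 = 37 minutes = 12:37.

Final answer: 12:37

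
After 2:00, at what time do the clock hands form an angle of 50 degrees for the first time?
At t minutes past 2:00, the hour hand is at 30 x 2 + 0.5t degrees and the minute hand is at 6t degrees.
The smaller angle between them is 50 degrees when |30H - 5.5t| = 50 or |30H - 5.5t| = 310.
With H = 2, solve 30 x 2 - 5.5t = +/- target for each target:
  t = (30 x 2 - 50) / 5.5 = 1.82
  t = (30 x 2 + 50) / 5.5 = 20
  t = (30 x 2 - 310) / 5.5 = -45.45 (outside (0, 60))
  t = (30 x 2 + 310) / 5.5 = 67.27 (outside (0, 60))
Valid solutions in (0, 60): {1.82, 20} minutes.
The first occurrence is t = 1.82 minutes.
The hands form a 50-degree angle at 1.82 minutes past 2:00.

Final answer: 1.82 minutes past 2:00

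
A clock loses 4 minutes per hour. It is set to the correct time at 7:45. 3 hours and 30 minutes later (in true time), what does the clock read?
For every 60 true minutes, the faulty clock advances 60 - 4 = 56 minutes.
True elapsed: 3 hours and 30 minutes = 210 minutes.
Faulty clock advances: 210 x 56/60 = 196 minutes (drift: 14 minutes behind).
Shown time: 7:45 + 196 minutes = 11:01.

Final answer: 11:01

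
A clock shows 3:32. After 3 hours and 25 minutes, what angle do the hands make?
First find the time 3 hours and 25 minutes after 3:32.
Total minutes: 3 x 60 + 32 + 3 x 60 + 25 = 417.
417 mod 720 = 417 minutes = 6:57.
Now compute the angle at 6:57:
Hour hand: 6 x 30 + 57 x 0.5 = 208.5 degrees
Minute hand: 57 x 6 = 342 degrees
Difference: |208.5 - 342| = 133.5 degrees
The angle is 133.5 degrees

Final answer: 133.5 degrees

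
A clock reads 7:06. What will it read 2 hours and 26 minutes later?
Starting time: 7:06
Adding 26 minutes to 6 minutes: 6 + 26 = 32 minutes
Adding 2 hours: 7 + 2 = 9
Final time: 9:32

Final answer: 9:32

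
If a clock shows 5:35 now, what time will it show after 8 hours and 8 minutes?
Starting time: 5:35
Adding 8 minutes to 35 minutes: 35 + 8 = 43 minutes
Adding 8 hours: 5 + 8 = 13 - 12 = 1
Final time: 1:43

Final answer: 1:43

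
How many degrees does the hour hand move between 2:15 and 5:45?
The hour hand moves 0.5 degrees per minute.
Time elapsed: 5:45 - 2:15 = 210 minutes
Angular displacement: 210 x 0.5 = 105 degrees

Final answer: 105 degrees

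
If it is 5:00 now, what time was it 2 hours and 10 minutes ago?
Starting time: 5:00 = 300 total minutes past 12:00
Subtracting: 2 hours and 10 minutes = 130 minutes
300 - 130 = 170 minutes
= 2 hours and 50 minutes past 12:00 = 2:50

Final answer: 2:50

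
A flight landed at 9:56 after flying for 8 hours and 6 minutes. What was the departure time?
Starting time: 9:56 = 596 total minutes past 12:00
Subtracting: 8 hours and 6 minutes = 486 minutes
596 - 486 = 110 minutes
= 1 hour and 50 minutes past 12:00 = 1:50

Final answer: 1:50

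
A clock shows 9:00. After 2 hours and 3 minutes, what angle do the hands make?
First find the time 2 hours and 3 minutes after 9:00.
Total minutes: 9 x 60 + 0 + 2 x 60 + 3 = 663.
663 mod 720 = 663 minutes = 11:03.
Now compute the angle at 11:03:
Hour hand: 11 x 30 + 3 x 0.5 = 331.5 degrees
Minute hand: 3 x 6 = 18 degrees
Difference: |331.5 - 18| = 313.5 degrees
Smaller angle: 360 - 313.5 = 46.5 degrees

Final answer: 46.5 degrees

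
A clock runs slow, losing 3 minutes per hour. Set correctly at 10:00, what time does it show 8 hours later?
For every 60 true minutes, the faulty clock advances 60 - 3 = 57 minutes.
True elapsed: 8 hours = 480 minutes.
Faulty clock advances: 480 x 57/60 = 456 minutes (drift: 24 minutes behind).
Shown time: 10:00 + 456 minutes = 5:36.

Final answer: 5:36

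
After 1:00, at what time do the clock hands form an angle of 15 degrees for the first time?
At t minutes past 1:00, the hour hand is at 30 x 1 + 0.5t degrees and the minute hand is at 6t degrees.
The smaller angle between them is 15 degrees when |30H - 5.5t| = 15 or |30H - 5.5t| = 345.
With H = 1, solve 30 x 1 - 5.5t = +/- target for each target:
  t = (30 x 1 - 15) / 5.5 = 2.73
  t = (30 x 1 + 15) / 5.5 = 8.18
  t = (30 x 1 - 345) / 5.5 = -57.27 (outside (0, 60))
  t = (30 x 1 + 345) / 5.5 = 68.18 (outside (0, 60))
Valid solutions in (0, 60): {2.73, 8.18} minutes.
The first occurrence is t = 2.73 minutes.
The hands form a 15-degree angle at 2.73 minutes past 1:00.

Final answer: 2.73 minutes past 1:00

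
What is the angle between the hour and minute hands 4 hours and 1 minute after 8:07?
First find the time 4 hours and 1 minute after 8:07.
Total minutes: 8 x 60 + 7 + 4 x 60 + 1 = 728.
728 mod 720 = 8 minutes = 12:08.
Now compute the angle at 12:08:
Hour hand: 0 x 30 + 8 x 0.5 = 4 degrees
Minute hand: 8 x 6 = 48 degrees
Difference: |4 - 48| = 44 degrees
The angle is 44 degrees

Final answer: 44 degrees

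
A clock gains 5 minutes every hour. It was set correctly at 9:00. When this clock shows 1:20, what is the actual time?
For every 60 true minutes, the faulty clock advances 65 minutes, so 1 faulty-clock minute corresponds to 60/65 true minutes.
From 9:00 to 1:20 on the faulty dial is 260 minutes.
True elapsed: 260 x 60/65 = 240 minutes = 4 hours.
True time: 9:00 + 4 hours = 1:00.

Final answer: 1:00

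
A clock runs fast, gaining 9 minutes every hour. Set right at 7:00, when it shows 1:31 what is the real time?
For every 60 true minutes, the faulty clock advances 69 minutes, so 1 faulty-clock minute corresponds to 60/69 true minutes.
From 7:00 to 1:31 on the faulty dial is 391 minutes.
True elapsed: 391 x 60/69 = 340 minutes = 5 hours and 40 minutes.
True time: 7:00 + 5 hours and 40 minutes = 12:40.

Final answer: 12:40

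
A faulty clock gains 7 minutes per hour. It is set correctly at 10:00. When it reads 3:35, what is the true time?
For every 60 true minutes, the faulty clock advances 67 minutes, so 1 faulty-clock minute corresponds to 60/67 true minutes.
From 10:00 to 3:35 on the faulty dial is 335 minutes.
True elapsed: 335 x 60/67 = 300 minutes = 5 hours.
True time: 10:00 + 5 hours = 3:00.

Final answer: 3:00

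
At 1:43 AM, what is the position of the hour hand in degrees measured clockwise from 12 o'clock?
The hour hand moves 30 degrees per hour and 0.5 degrees per minute.
At 1:43: (1) x 30 + 43 x 0.5 = 30 + 21.5 = 51.5 degrees

Final answer: 51.5 degrees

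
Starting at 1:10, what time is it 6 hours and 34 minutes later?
Starting time: 1:10
Adding 34 minutes to 10 minutes: 10 + 34 = 44 minutes
Adding 6 hours: 1 + 6 = 7
Final time: 7:44

Final answer: 7:44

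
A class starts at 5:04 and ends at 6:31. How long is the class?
From 5:04 to 6:31:
(6 x 60 + 31) - (5 x 60 + 4) = 391 - 304 = 87 minutes
= 1 hour and 27 minutes

Final answer: 1 hour and 27 minutes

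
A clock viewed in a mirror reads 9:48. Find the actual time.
Reflection across the vertical (12-6) axis maps a hand at angle A degrees to (360 - A) degrees, which sends a reading of T minutes past 12:00 to (720 - T) minutes past 12:00.
Mirror reads 9:48 = 588 minutes past 12:00.
Actual time: (720 - 588) mod 720 = 132 minutes = 2:12.

Final answer: 2:12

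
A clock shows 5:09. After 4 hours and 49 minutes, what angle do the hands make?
First find the time 4 hours and 49 minutes after 5:09.
Total minutes: 5 x 60 + 9 + 4 x 60 + 49 = 598.
598 mod 720 = 598 minutes = 9:58.
Now compute the angle at 9:58:
Hour hand: 9 x 30 + 58 x 0.5 = 299 degrees
Minute hand: 58 x 6 = 348 degrees
Difference: |299 - 348| = 49 degrees
The angle is 49 degrees

Final answer: 49 degrees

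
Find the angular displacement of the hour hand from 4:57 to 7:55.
The hour hand moves 0.5 degrees per minute.
Time elapsed: 7:55 - 4:57 = 178 minutes
Angular displacement: 178 x 0.5 = 89 degrees

Final answer: 89 degrees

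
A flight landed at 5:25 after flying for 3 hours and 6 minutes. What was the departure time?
Starting time: 5:25 = 325 total minutes past 12:00
Subtracting: 3 hours and 6 minutes = 186 minutes
325 - 186 = 139 minutes
= 2 hours and 19 minutes past 12:00 = 2:19

Final answer: 2:19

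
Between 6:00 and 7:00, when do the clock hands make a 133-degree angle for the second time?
At t minutes past 6:00, the hour hand is at 30 x 6 + 0.5t degrees and the minute hand is at 6t degrees.
The smaller angle between them is 133 degrees when |30H - 5.5t| = 133 or |30H - 5.5t| = 227.
With H = 6, solve 30 x 6 - 5.5t = +/- target for each target:
  t = (30 x 6 - 133) / 5.5 = 8.55
  t = (30 x 6 + 133) / 5.5 = 56.91
  t = (30 x 6 - 227) / 5.5 = -8.55 (outside (0, 60))
  t = (30 x 6 + 227) / 5.5 = 74 (outside (0, 60))
Valid solutions in (0, 60): {8.55, 56.91} minutes.
The second occurrence is t = 56.91 minutes.
The hands form a 133-degree angle at 56.91 minutes past 6:00.

Final answer: 56.91 minutes past 6:00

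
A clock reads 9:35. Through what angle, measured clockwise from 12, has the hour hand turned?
The hour hand moves 30 degrees per hour and 0.5 degrees per minute.
At 9:35: (9) x 30 + 35 x 0.5 = 270 + 17.5 = 287.5 degrees

Final answer: 287.5 degrees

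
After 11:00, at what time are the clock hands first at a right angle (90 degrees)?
At t minutes past 11:00, the hour hand is at 30 x 11 + 0.5t degrees and the minute hand is at 6t degrees.
The smaller angle between them is 90 degrees when |30H - 5.5t| = 90 or |30H - 5.5t| = 270.
With H = 11, solve 30 x 11 - 5.5t = +/- target for each target:
  t = (30 x 11 - 90) / 5.5 = 43.64
  t = (30 x 11 + 90) / 5.5 = 76.36 (outside (0, 60))
  t = (30 x 11 - 270) / 5.5 = 10.91
  t = (30 x 11 + 270) / 5.5 = 109.09 (outside (0, 60))
Valid solutions in (0, 60): {10.91, 43.64} minutes.
First occurrence: t = 10.91 minutes.
The hands are at right angles at 10.91 minutes past 11:00.

Final answer: 10.91 minutes past 11:00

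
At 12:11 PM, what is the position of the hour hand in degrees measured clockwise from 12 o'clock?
The hour hand moves 30 degrees per hour and 0.5 degrees per minute.
At 12:11: (0) x 30 + 11 x 0.5 = 0 + 5.5 = 5.5 degrees

Final answer: 5.5 degrees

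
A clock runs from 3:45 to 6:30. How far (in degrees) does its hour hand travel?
The hour hand moves 0.5 degrees per minute.
Time elapsed: 6:30 - 3:45 = 165 minutes
Angular displacement: 165 x 0.5 = 82.5 degrees

Final answer: 82.5 degrees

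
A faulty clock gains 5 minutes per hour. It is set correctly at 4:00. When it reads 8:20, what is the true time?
For every 60 true minutes, the faulty clock advances 65 minutes, so 1 faulty-clock minute corresponds to 60/65 true minutes.
From 4:00 to 8:20 on the faulty dial is 260 minutes.
True elapsed: 260 x 60/65 = 240 minutes = 4 hours.
True time: 4:00 + 4 hours = 8:00.

Final answer: 8:00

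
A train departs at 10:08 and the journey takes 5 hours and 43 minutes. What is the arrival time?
Starting time: 10:08
Adding 43 minutes to 8 minutes: 8 + 43 = 51 minutes
Adding 5 hours: 10 + 5 = 15 - 12 = 3
Final time: 3:51

Final answer: 3:51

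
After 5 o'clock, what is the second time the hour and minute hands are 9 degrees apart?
At t minutes past 5:00, the hour hand is at 30 x 5 + 0.5t degrees and the minute hand is at 6t degrees.
The smaller angle between them is 9 degrees when |30H - 5.5t| = 9 or |30H - 5.5t| = 351.
With H = 5, solve 30 x 5 - 5.5t = +/- target for each target:
  t = (30 x 5 - 9) / 5.5 = 25.64
  t = (30 x 5 + 9) / 5.5 = 28.91
  t = (30 x 5 - 351) / 5.5 = -36.55 (outside (0, 60))
  t = (30 x 5 + 351) / 5.5 = 91.09 (outside (0, 60))
Valid solutions in (0, 60): {25.64, 28.91} minutes.
The second occurrence is t = 28.91 minutes.
The hands form a 9-degree angle at 28.91 minutes past 5:00.

Final answer: 28.91 minutes past 5:00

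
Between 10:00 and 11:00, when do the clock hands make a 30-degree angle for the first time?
At t minutes past 10:00, the hour hand is at 30 x 10 + 0.5t degrees and the minute hand is at 6t degrees.
The smaller angle between them is 30 degrees when |30H - 5.5t| = 30 or |30H - 5.5t| = 330.
With H = 10, solve 30 x 10 - 5.5t = +/- target for each target:
  t = (30 x 10 - 30) / 5.5 = 49.09
  t = (30 x 10 + 30) / 5.5 = 60 (outside (0, 60))
  t = (30 x 10 - 330) / 5.5 = -5.45 (outside (0, 60))
  t = (30 x 10 + 330) / 5.5 = 114.55 (outside (0, 60))
Valid solutions in (0, 60): {49.09} minutes.
The first occurrence is t = 49.09 minutes.
The hands form a 30-degree angle at 49.09 minutes past 10:00.

Final answer: 49.09 minutes past 10:00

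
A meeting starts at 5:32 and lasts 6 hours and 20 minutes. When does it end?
Starting time: 5:32
Adding 20 minutes to 32 minutes: 32 + 20 = 52 minutes
Adding 6 hours: 5 + 6 = 11
Final time: 11:52

Final answer: 11:52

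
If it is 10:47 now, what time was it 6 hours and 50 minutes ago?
Starting time: 10:47 = 647 total minutes past 12:00
Subtracting: 6 hours and 50 minutes = 410 minutes
647 - 410 = 237 minutes
= 3 hours and 57 minutes past 12:00 = 3:57

Final answer: 3:57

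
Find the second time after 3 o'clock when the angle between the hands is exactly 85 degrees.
At t minutes past 3:00, the hour hand is at 30 x 3 + 0.5t degrees and the minute hand is at 6t degrees.
The smaller angle between them is 85 degrees when |30H - 5.5t| = 85 or |30H - 5.5t| = 275.
With H = 3, solve 30 x 3 - 5.5t = +/- target for each target:
  t = (30 x 3 - 85) / 5.5 = 0.91
  t = (30 x 3 + 85) / 5.5 = 31.82
  t = (30 x 3 - 275) / 5.5 = -33.64 (outside (0, 60))
  t = (30 x 3 + 275) / 5.5 = 66.36 (outside (0, 60))
Valid solutions in (0, 60): {0.91, 31.82} minutes.
The second occurrence is t = 31.82 minutes.
The hands form a 85-degree angle at 31.82 minutes past 3:00.

Final answer: 31.82 minutes past 3:00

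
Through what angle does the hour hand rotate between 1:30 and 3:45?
The hour hand moves 0.5 degrees per minute.
Time elapsed: 3:45 - 1:30 = 135 minutes
Angular displacement: 135 x 0.5 = 67.5 degrees

Final answer: 67.5 degrees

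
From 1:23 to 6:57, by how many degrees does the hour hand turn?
The hour hand moves 0.5 degrees per minute.
Time elapsed: 6:57 - 1:23 = 334 minutes
Angular displacement: 334 x 0.5 = 167 degrees

Final answer: 167 degrees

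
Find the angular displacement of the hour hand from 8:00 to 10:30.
The hour hand moves 0.5 degrees per minute.
Time elapsed: 10:30 - 8:00 = 150 minutes
Angular displacement: 150 x 0.5 = 75 degrees

Final answer: 75 degrees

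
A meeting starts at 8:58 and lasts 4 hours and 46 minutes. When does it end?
Starting time: 8:58
Adding 46 minutes to 58 minutes: 58 + 46 = 104 minutes = 1 hour and 44 minutes
Adding 4 hours: 8 + 4 + 1 (carry) = 13 - 12 = 1
Final time: 1:44

Final answer: 1:44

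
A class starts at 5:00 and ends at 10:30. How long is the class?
From 5:00 to 10:30:
(10 x 60 + 30) - (5 x 60 + 0) = 630 - 300 = 330 minutes
= 5 hours and 30 minutes

Final answer: 5 hours and 30 minutes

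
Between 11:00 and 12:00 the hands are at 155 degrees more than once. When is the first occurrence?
At t minutes past 11:00, the hour hand is at 30 x 11 + 0.5t degrees and the minute hand is at 6t degrees.
The smaller angle between them is 155 degrees when |30H - 5.5t| = 155 or |30H - 5.5t| = 205.
With H = 11, solve 30 x 11 - 5.5t = +/- target for each target:
  t = (30 x 11 - 155) / 5.5 = 31.82
  t = (30 x 11 + 155) / 5.5 = 88.18 (outside (0, 60))
  t = (30 x 11 - 205) / 5.5 = 22.73
  t = (30 x 11 + 205) / 5.5 = 97.27 (outside (0, 60))
Valid solutions in (0, 60): {22.73, 31.82} minutes.
The first occurrence is t = 22.73 minutes.
The hands form a 155-degree angle at 22.73 minutes past 11:00.

Final answer: 22.73 minutes past 11:00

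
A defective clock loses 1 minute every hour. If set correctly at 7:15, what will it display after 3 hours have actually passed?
For every 60 true minutes, the faulty clock advances 60 - 1 = 59 minutes.
True elapsed: 3 hours = 180 minutes.
Faulty clock advances: 180 x 59/60 = 177 minutes (drift: 3 minutes behind).
Shown time: 7:15 + 177 minutes = 10:12.

Final answer: 10:12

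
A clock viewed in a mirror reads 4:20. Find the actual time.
Reflection across the vertical (12-6) axis maps a hand at angle A degrees to (360 - A) degrees, which sends a reading of T minutes past 12:00 to (720 - T) minutes past 12:00.
Mirror reads 4:20 = 260 minutes past 12:00.
Actual time: (720 - 260) mod 720 = 460 minutes = 7:40.

Final answer: 7:40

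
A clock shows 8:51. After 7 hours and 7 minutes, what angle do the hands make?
First find the time 7 hours and 7 minutes after 8:51.
Total minutes: 8 x 60 + 51 + 7 x 60 + 7 = 958.
958 mod 720 = 238 minutes = 3:58.
Now compute the angle at 3:58:
Hour hand: 3 x 30 + 58 x 0.5 = 119 degrees
Minute hand: 58 x 6 = 348 degrees
Difference: |119 - 348| = 229 degrees
Smaller angle: 360 - 229 = 131 degrees

Final answer: 131 degrees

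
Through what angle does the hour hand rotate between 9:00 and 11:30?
The hour hand moves 0.5 degrees per minute.
Time elapsed: 11:30 - 9:00 = 150 minutes
Angular displacement: 150 x 0.5 = 75 degrees

Final answer: 75 degrees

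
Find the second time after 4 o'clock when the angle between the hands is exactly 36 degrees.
At t minutes past 4:00, the hour hand is at 30 x 4 + 0.5t degrees and the minute hand is at 6t degrees.
The smaller angle between them is 36 degrees when |30H - 5.5t| = 36 or |30H - 5.5t| = 324.
With H = 4, solve 30 x 4 - 5.5t = +/- target for each target:
  t = (30 x 4 - 36) / 5.5 = 15.27
  t = (30 x 4 + 36) / 5.5 = 28.36
  t = (30 x 4 - 324) / 5.5 = -37.09 (outside (0, 60))
  t = (30 x 4 + 324) / 5.5 = 80.73 (outside (0, 60))
Valid solutions in (0, 60): {15.27, 28.36} minutes.
The second occurrence is t = 28.36 minutes.
The hands form a 36-degree angle at 28.36 minutes past 4:00.

Final answer: 28.36 minutes past 4:00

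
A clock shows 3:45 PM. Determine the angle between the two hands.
Hour hand position: 3 x 30 + 45 x 0.5 = 112.5 degrees
Minute hand position: 45 x 6 = 270 degrees
Difference: |112.5 - 270| = 157.5 degrees
The angle between the hands is 157.5 degrees

Final answer: 157.5 degrees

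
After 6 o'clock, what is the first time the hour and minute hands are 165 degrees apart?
At t minutes past 6:00, the hour hand is at 30 x 6 + 0.5t degrees and the minute hand is at 6t degrees.
The smaller angle between them is 165 degrees when |30H - 5.5t| = 165 or |30H - 5.5t| = 195.
With H = 6, solve 30 x 6 - 5.5t = +/- target for each target:
  t = (30 x 6 - 165) / 5.5 = 2.73
  t = (30 x 6 + 165) / 5.5 = 62.73 (outside (0, 60))
  t = (30 x 6 - 195) / 5.5 = -2.73 (outside (0, 60))
  t = (30 x 6 + 195) / 5.5 = 68.18 (outside (0, 60))
Valid solutions in (0, 60): {2.73} minutes.
The first occurrence is t = 2.73 minutes.
The hands form a 165-degree angle at 2.73 minutes past 6:00.

Final answer: 2.73 minutes past 6:00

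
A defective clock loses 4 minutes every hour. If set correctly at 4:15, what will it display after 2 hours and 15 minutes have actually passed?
For every 60 true minutes, the faulty clock advances 60 - 4 = 56 minutes.
True elapsed: 2 hours and 15 minutes = 135 minutes.
Faulty clock advances: 135 x 56/60 = 126 minutes (drift: 9 minutes behind).
Shown time: 4:15 + 126 minutes = 6:21.

Final answer: 6:21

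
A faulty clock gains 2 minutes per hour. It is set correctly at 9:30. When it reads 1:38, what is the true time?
For every 60 true minutes, the faulty clock advances 62 minutes, so 1 faulty-clock minute corresponds to 60/62 true minutes.
From 9:30 to 1:38 on the faulty dial is 248 minutes.
True elapsed: 248 x 60/62 = 240 minutes = 4 hours.
True time: 9:30 + 4 hours = 1:30.

Final answer: 1:30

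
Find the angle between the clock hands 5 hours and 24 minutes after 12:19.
First find the time 5 hours and 24 minutes after 12:19.
Total minutes: 12 x 60 + 19 + 5 x 60 + 24 = 1063.
1063 mod 720 = 343 minutes = 5:43.
Now compute the angle at 5:43:
Hour hand: 5 x 30 + 43 x 0.5 = 171.5 degrees
Minute hand: 43 x 6 = 258 degrees
Difference: |171.5 - 258| = 86.5 degrees
The angle is 86.5 degrees

Final answer: 86.5 degrees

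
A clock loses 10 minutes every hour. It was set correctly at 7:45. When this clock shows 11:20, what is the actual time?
For every 60 true minutes, the faulty clock advances 50 minutes, so 1 faulty-clock minute corresponds to 60/50 true minutes.
From 7:45 to 11:20 on the faulty dial is 215 minutes.
True elapsed: 215 x 60/50 = 258 minutes = 4 hours and 18 minutes.
True time: 7:45 + 4 hours and 18 minutes = 12:03.

Final answer: 12:03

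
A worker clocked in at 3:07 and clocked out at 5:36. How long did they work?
From 3:07 to 5:36:
(5 x 60 + 36) - (3 x 60 + 7) = 336 - 187 = 149 minutes
= 2 hours and 29 minutes

Final answer: 2 hours and 29 minutes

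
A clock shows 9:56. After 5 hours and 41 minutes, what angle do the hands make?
First find the time 5 hours and 41 minutes after 9:56.
Total minutes: 9 x 60 + 56 + 5 x 60 + 41 = 937.
937 mod 720 = 217 minutes = 3:37.
Now compute the angle at 3:37:
Hour hand: 3 x 30 + 37 x 0.5 = 108.5 degrees
Minute hand: 37 x 6 = 222 degrees
Difference: |108.5 - 222| = 113.5 degrees
The angle is 113.5 degrees

Final answer: 113.5 degrees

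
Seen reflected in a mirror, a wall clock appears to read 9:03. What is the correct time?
Reflection across the vertical (12-6) axis maps a hand at angle A degrees to (360 - A) degrees, which sends a reading of T minutes past 12:00 to (720 - T) minutes past 12:00.
Mirror reads 9:03 = 543 minutes past 12:00.
Actual time: (720 - 543) mod 720 = 177 minutes = 2:57.

Final answer: 2:57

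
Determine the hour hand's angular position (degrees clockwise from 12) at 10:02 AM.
The hour hand moves 30 degrees per hour and 0.5 degrees per minute.
At 10:02: (10) x 30 + 2 x 0.5 = 300 + 1 = 301 degrees

Final answer: 301 degrees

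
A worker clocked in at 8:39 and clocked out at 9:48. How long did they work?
From 8:39 to 9:48:
(9 x 60 + 48) - (8 x 60 + 39) = 588 - 519 = 69 minutes
= 1 hour and 9 minutes

Final answer: 1 hour and 9 minutes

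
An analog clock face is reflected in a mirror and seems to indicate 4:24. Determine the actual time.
Reflection across the vertical (12-6) axis maps a hand at angle A degrees to (360 - A) degrees, which sends a reading of T minutes past 12:00 to (720 - T) minutes past 12:00.
Mirror reads 4:24 = 264 minutes past 12:00.
Actual time: (720 - 264) mod 720 = 456 minutes = 7:36.

Final answer: 7:36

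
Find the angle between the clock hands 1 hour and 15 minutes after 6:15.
First find the time 1 hour and 15 minutes after 6:15.
Total minutes: 6 x 60 + 15 + 1 x 60 + 15 = 450.
450 mod 720 = 450 minutes = 7:30.
Now compute the angle at 7:30:
Hour hand: 7 x 30 + 30 x 0.5 = 225 degrees
Minute hand: 30 x 6 = 180 degrees
Difference: |225 - 180| = 45 degrees
The angle is 45 degrees

Final answer: 45 degrees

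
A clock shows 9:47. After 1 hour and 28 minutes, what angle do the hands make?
First find the time 1 hour and 28 minutes after 9:47.
Total minutes: 9 x 60 + 47 + 1 x 60 + 28 = 675.
675 mod 720 = 675 minutes = 11:15.
Now compute the angle at 11:15:
Hour hand: 11 x 30 + 15 x 0.5 = 337.5 degrees
Minute hand: 15 x 6 = 90 degrees
Difference: |337.5 - 90| = 247.5 degrees
Smaller angle: 360 - 247.5 = 112.5 degrees

Final answer: 112.5 degrees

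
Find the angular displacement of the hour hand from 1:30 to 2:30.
The hour hand moves 0.5 degrees per minute.
Time elapsed: 2:30 - 1:30 = 60 minutes
Angular displacement: 60 x 0.5 = 30 degrees

Final answer: 30 degrees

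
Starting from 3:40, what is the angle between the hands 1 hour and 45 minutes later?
First find the time 1 hour and 45 minutes after 3:40.
Total minutes: 3 x 60 + 40 + 1 x 60 + 45 = 325.
325 mod 720 = 325 minutes = 5:25.
Now compute the angle at 5:25:
Hour hand: 5 x 30 + 25 x 0.5 = 162.5 degrees
Minute hand: 25 x 6 = 150 degrees
Difference: |162.5 - 150| = 12.5 degrees
The angle is 12.5 degrees

Final answer: 12.5 degrees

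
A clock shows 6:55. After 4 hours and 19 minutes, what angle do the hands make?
First find the time 4 hours and 19 minutes after 6:55.
Total minutes: 6 x 60 + 55 + 4 x 60 + 19 = 674.
674 mod 720 = 674 minutes = 11:14.
Now compute the angle at 11:14:
Hour hand: 11 x 30 + 14 x 0.5 = 337 degrees
Minute hand: 14 x 6 = 84 degrees
Difference: |337 - 84| = 253 degrees
Smaller angle: 360 - 253 = 107 degrees

Final answer: 107 degrees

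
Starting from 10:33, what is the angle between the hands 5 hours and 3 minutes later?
First find the time 5 hours and 3 minutes after 10:33.
Total minutes: 10 x 60 + 33 + 5 x 60 + 3 = 936.
936 mod 720 = 216 minutes = 3:36.
Now compute the angle at 3:36:
Hour hand: 3 x 30 + 36 x 0.5 = 108 degrees
Minute hand: 36 x 6 = 216 degrees
Difference: |108 - 216| = 108 degrees
The angle is 108 degrees

Final answer: 108 degrees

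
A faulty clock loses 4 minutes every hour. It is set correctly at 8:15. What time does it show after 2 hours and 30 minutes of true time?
For every 60 true minutes, the faulty clock advances 60 - 4 = 56 minutes.
True elapsed: 2 hours and 30 minutes = 150 minutes.
Faulty clock advances: 150 x 56/60 = 140 minutes (drift: 10 minutes behind).
Shown time: 8:15 + 140 minutes = 10:35.

Final answer: 10:35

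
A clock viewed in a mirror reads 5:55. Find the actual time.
Reflection across the vertical (12-6) axis maps a hand at angle A degrees to (360 - A) degrees, which sends a reading of T minutes past 12:00 to (720 - T) minutes past 12:00.
Mirror reads 5:55 = 355 minutes past 12:00.
Actual time: (720 - 355) mod 720 = 365 minutes = 6:05.

Final answer: 6:05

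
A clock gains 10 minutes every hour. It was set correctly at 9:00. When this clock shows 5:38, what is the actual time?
For every 60 true minutes, the faulty clock advances 70 minutes, so 1 faulty-clock minute corresponds to 60/70 true minutes.
From 9:00 to 5:38 on the faulty dial is 518 minutes.
True elapsed: 518 x 60/70 = 444 minutes = 7 hours and 24 minutes.
True time: 9:00 + 7 hours and 24 minutes = 4:24.

Final answer: 4:24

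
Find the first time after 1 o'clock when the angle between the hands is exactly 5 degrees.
At t minutes past 1:00, the hour hand is at 30 x 1 + 0.5t degrees and the minute hand is at 6t degrees.
The smaller angle between them is 5 degrees when |30H - 5.5t| = 5 or |30H - 5.5t| = 355.
With H = 1, solve 30 x 1 - 5.5t = +/- target for each target:
  t = (30 x 1 - 5) / 5.5 = 4.55
  t = (30 x 1 + 5) / 5.5 = 6.36
  t = (30 x 1 - 355) / 5.5 = -59.09 (outside (0, 60))
  t = (30 x 1 + 355) / 5.5 = 70 (outside (0, 60))
Valid solutions in (0, 60): {4.55, 6.36} minutes.
The first occurrence is t = 4.55 minutes.
The hands form a 5-degree angle at 4.55 minutes past 1:00.

Final answer: 4.55 minutes past 1:00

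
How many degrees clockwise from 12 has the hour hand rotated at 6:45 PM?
The hour hand moves 30 degrees per hour and 0.5 degrees per minute.
At 6:45: (6) x 30 + 45 x 0.5 = 180 + 22.5 = 202.5 degrees

Final answer: 202.5 degrees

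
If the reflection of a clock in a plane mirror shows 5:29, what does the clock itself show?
Reflection across the vertical (12-6) axis maps a hand at angle A degrees to (360 - A) degrees, which sends a reading of T minutes past 12:00 to (720 - T) minutes past 12:00.
Mirror reads 5:29 = 329 minutes past 12:00.
Actual time: (720 - 329) mod 720 = 391 minutes = 6:31.

Final answer: 6:31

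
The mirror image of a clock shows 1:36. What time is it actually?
Reflection across the vertical (12-6) axis maps a hand at angle A degrees to (360 - A) degrees, which sends a reading of T minutes past 12:00 to (720 - T) minutes past 12:00.
Mirror reads 1:36 = 96 minutes past 12:00.
Actual time: (720 - 96) mod 720 = 624 minutes = 10:24.

Final answer: 10:24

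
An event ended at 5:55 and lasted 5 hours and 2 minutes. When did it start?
Starting time: 5:55 = 355 total minutes past 12:00
Subtracting: 5 hours and 2 minutes = 302 minutes
355 - 302 = 53 minutes
= 53 minutes past 12:00 = 12:53

Final answer: 12:53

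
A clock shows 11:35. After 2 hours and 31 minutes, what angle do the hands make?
First find the time 2 hours and 31 minutes after 11:35.
Total minutes: 11 x 60 + 35 + 2 x 60 + 31 = 846.
846 mod 720 = 126 minutes = 2:06.
Now compute the angle at 2:06:
Hour hand: 2 x 30 + 6 x 0.5 = 63 degrees
Minute hand: 6 x 6 = 36 degrees
Difference: |63 - 36| = 27 degrees
The angle is 27 degrees

Final answer: 27 degrees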